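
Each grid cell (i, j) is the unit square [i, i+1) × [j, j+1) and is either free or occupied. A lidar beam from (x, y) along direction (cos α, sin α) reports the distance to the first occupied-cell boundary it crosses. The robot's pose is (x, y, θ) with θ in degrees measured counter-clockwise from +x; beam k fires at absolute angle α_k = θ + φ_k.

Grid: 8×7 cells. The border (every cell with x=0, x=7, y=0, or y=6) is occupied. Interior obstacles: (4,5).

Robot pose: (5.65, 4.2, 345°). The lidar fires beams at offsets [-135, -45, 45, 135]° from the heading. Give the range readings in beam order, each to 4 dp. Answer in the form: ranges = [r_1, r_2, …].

beam 1: φ=-135°, α=210°
  dir = (cos 210°, sin 210°) = (-0.8660, -0.5000); from cell (5,4)
  next x-line at t=0.7506, next y-line at t=0.4000; Δt_x=1.1547, Δt_y=2.0000
    y: enter (5,3) at t=0.4000
    x: enter (4,3) at t=0.7506
    x: enter (3,3) at t=1.9053
    y: enter (3,2) at t=2.4000
    x: enter (2,2) at t=3.0600
    x: enter (1,2) at t=4.2147
    y: enter (1,1) at t=4.4000
    x: enter (0,1) at t=5.3694 ← occupied
  → r_1 = 5.3694
beam 2: φ=-45°, α=300°
  dir = (cos 300°, sin 300°) = (0.5000, -0.8660); from cell (5,4)
  next x-line at t=0.7000, next y-line at t=0.2309; Δt_x=2.0000, Δt_y=1.1547
    y: enter (5,3) at t=0.2309
    x: enter (6,3) at t=0.7000
    y: enter (6,2) at t=1.3856
    y: enter (6,1) at t=2.5403
    x: enter (7,1) at t=2.7000 ← occupied
  → r_2 = 2.7000
beam 3: φ=45°, α=30°
  dir = (cos 30°, sin 30°) = (0.8660, 0.5000); from cell (5,4)
  next x-line at t=0.4041, next y-line at t=1.6000; Δt_x=1.1547, Δt_y=2.0000
    x: enter (6,4) at t=0.4041
    x: enter (7,4) at t=1.5588 ← occupied
  → r_3 = 1.5588
beam 4: φ=135°, α=120°
  dir = (cos 120°, sin 120°) = (-0.5000, 0.8660); from cell (5,4)
  next x-line at t=1.3000, next y-line at t=0.9238; Δt_x=2.0000, Δt_y=1.1547
    y: enter (5,5) at t=0.9238
    x: enter (4,5) at t=1.3000 ← occupied
  → r_4 = 1.3000

ranges = [5.3694, 2.7000, 1.5588, 1.3000]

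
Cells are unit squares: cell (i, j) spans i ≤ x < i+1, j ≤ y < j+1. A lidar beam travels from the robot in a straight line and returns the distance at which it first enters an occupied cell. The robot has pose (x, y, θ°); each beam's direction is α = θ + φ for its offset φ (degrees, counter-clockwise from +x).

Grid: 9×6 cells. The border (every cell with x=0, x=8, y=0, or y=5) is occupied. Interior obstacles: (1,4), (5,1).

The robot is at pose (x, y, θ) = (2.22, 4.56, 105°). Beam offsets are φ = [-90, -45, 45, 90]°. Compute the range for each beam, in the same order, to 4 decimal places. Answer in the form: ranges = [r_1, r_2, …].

ranges = [1.7000, 0.5081, 0.2540, 0.2278]

beam 1: φ=-90°, α=15°
  direction (0.9659, 0.2588); cell (2,4); t to first gridline: x 0.8075, y 1.7000 (then +1.0353 / +3.8637)
    (3,4) via x @ 0.8075
    (3,5) via y @ 1.7000  # hit
  → r_1 = 1.7000
beam 2: φ=-45°, α=60°
  direction (0.5000, 0.8660); cell (2,4); t to first gridline: x 1.5600, y 0.5081 (then +2.0000 / +1.1547)
    (2,5) via y @ 0.5081  # hit
  → r_2 = 0.5081
beam 3: φ=45°, α=150°
  direction (-0.8660, 0.5000); cell (2,4); t to first gridline: x 0.2540, y 0.8800 (then +1.1547 / +2.0000)
    (1,4) via x @ 0.2540  # hit
  → r_3 = 0.2540
beam 4: φ=90°, α=195°
  direction (-0.9659, -0.2588); cell (2,4); t to first gridline: x 0.2278, y 2.1637 (then +1.0353 / +3.8637)
    (1,4) via x @ 0.2278  # hit
  → r_4 = 0.2278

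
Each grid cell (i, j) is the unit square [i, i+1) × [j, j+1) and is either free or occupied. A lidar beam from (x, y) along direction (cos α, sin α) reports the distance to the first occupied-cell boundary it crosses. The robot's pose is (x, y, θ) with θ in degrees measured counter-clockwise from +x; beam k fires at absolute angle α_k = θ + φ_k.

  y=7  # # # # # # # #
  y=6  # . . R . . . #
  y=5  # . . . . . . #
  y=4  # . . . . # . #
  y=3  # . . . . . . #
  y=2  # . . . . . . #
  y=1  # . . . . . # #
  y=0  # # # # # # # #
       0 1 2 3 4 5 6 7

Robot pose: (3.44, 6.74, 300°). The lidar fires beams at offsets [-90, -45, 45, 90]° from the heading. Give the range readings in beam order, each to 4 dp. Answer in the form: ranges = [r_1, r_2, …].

ranges = [2.8175, 5.9425, 3.6856, 0.5200]

beam 1: φ=-90°, α=210°
  d=(-0.8660,-0.5000)  start (3,6)  tX=0.5081 tY=1.4800  stride 1/|dx|=1.1547 1/|dy|=2.0000
    cross x-line → (2,6), t=0.5081
    cross y-line → (2,5), t=1.4800
    cross x-line → (1,5), t=1.6628
    cross x-line → (0,5), t=2.8175 (wall)
  → r_1 = 2.8175
beam 2: φ=-45°, α=255°
  d=(-0.2588,-0.9659)  start (3,6)  tX=1.7000 tY=0.7661  stride 1/|dx|=3.8637 1/|dy|=1.0353
    cross y-line → (3,5), t=0.7661
    cross x-line → (2,5), t=1.7000
    cross y-line → (2,4), t=1.8014
    cross y-line → (2,3), t=2.8367
    cross y-line → (2,2), t=3.8719
    cross y-line → (2,1), t=4.9072
    cross x-line → (1,1), t=5.5637
    cross y-line → (1,0), t=5.9425 (wall)
  → r_2 = 5.9425
beam 3: φ=45°, α=345°
  d=(0.9659,-0.2588)  start (3,6)  tX=0.5798 tY=2.8591  stride 1/|dx|=1.0353 1/|dy|=3.8637
    cross x-line → (4,6), t=0.5798
    cross x-line → (5,6), t=1.6150
    cross x-line → (6,6), t=2.6503
    cross y-line → (6,5), t=2.8591
    cross x-line → (7,5), t=3.6856 (wall)
  → r_3 = 3.6856
beam 4: φ=90°, α=30°
  d=(0.8660,0.5000)  start (3,6)  tX=0.6466 tY=0.5200  stride 1/|dx|=1.1547 1/|dy|=2.0000
    cross y-line → (3,7), t=0.5200 (wall)
  → r_4 = 0.5200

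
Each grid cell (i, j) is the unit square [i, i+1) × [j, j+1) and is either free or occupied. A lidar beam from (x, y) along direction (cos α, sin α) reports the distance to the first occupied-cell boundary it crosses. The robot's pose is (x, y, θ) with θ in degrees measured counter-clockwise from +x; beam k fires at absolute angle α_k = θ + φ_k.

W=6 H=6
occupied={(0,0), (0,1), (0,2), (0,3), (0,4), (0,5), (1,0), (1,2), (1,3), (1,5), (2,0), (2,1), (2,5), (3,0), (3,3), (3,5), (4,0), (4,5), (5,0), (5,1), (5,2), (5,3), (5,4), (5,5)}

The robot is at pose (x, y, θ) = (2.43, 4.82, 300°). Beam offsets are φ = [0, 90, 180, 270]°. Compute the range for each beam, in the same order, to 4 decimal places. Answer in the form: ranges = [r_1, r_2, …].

ranges = [1.1400, 0.3600, 0.2078, 1.6400]

beam 1: φ=0°, α=300°
  direction (0.5000, -0.8660); cell (2,4); t to first gridline: x 1.1400, y 0.9469 (then +2.0000 / +1.1547)
    (2,3) via y @ 0.9469
    (3,3) via x @ 1.1400  # hit
  → r_1 = 1.1400
beam 2: φ=90°, α=30°
  direction (0.8660, 0.5000); cell (2,4); t to first gridline: x 0.6582, y 0.3600 (then +1.1547 / +2.0000)
    (2,5) via y @ 0.3600  # hit
  → r_2 = 0.3600
beam 3: φ=180°, α=120°
  direction (-0.5000, 0.8660); cell (2,4); t to first gridline: x 0.8600, y 0.2078 (then +2.0000 / +1.1547)
    (2,5) via y @ 0.2078  # hit
  → r_3 = 0.2078
beam 4: φ=270°, α=210°
  direction (-0.8660, -0.5000); cell (2,4); t to first gridline: x 0.4965, y 1.6400 (then +1.1547 / +2.0000)
    (1,4) via x @ 0.4965
    (1,3) via y @ 1.6400  # hit
  → r_4 = 1.6400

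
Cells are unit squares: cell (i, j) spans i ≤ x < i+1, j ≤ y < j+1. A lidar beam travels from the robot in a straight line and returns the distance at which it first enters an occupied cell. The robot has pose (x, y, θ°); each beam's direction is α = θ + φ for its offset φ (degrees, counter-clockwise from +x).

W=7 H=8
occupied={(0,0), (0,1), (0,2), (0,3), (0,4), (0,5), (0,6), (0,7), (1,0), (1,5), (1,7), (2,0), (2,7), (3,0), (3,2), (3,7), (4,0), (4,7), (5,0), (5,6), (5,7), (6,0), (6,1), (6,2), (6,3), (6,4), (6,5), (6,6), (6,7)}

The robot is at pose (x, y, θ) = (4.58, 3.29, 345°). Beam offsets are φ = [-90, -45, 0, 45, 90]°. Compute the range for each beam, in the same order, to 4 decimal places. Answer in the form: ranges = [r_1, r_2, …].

ranges = [2.3708, 2.6443, 1.4701, 1.6397, 2.8056]

beam 1: φ=-90°, α=255°
  direction (-0.2588, -0.9659); cell (4,3); t to first gridline: x 2.2409, y 0.3002 (then +3.8637 / +1.0353)
    (4,2) via y @ 0.3002
    (4,1) via y @ 1.3355
    (3,1) via x @ 2.2409
    (3,0) via y @ 2.3708  # hit
  → r_1 = 2.3708
beam 2: φ=-45°, α=300°
  direction (0.5000, -0.8660); cell (4,3); t to first gridline: x 0.8400, y 0.3349 (then +2.0000 / +1.1547)
    (4,2) via y @ 0.3349
    (5,2) via x @ 0.8400
    (5,1) via y @ 1.4896
    (5,0) via y @ 2.6443  # hit
  → r_2 = 2.6443
beam 3: φ=0°, α=345°
  direction (0.9659, -0.2588); cell (4,3); t to first gridline: x 0.4348, y 1.1205 (then +1.0353 / +3.8637)
    (5,3) via x @ 0.4348
    (5,2) via y @ 1.1205
    (6,2) via x @ 1.4701  # hit
  → r_3 = 1.4701
beam 4: φ=45°, α=30°
  direction (0.8660, 0.5000); cell (4,3); t to first gridline: x 0.4850, y 1.4200 (then +1.1547 / +2.0000)
    (5,3) via x @ 0.4850
    (5,4) via y @ 1.4200
    (6,4) via x @ 1.6397  # hit
  → r_4 = 1.6397
beam 5: φ=90°, α=75°
  direction (0.2588, 0.9659); cell (4,3); t to first gridline: x 1.6228, y 0.7350 (then +3.8637 / +1.0353)
    (4,4) via y @ 0.7350
    (5,4) via x @ 1.6228
    (5,5) via y @ 1.7703
    (5,6) via y @ 2.8056  # hit
  → r_5 = 2.8056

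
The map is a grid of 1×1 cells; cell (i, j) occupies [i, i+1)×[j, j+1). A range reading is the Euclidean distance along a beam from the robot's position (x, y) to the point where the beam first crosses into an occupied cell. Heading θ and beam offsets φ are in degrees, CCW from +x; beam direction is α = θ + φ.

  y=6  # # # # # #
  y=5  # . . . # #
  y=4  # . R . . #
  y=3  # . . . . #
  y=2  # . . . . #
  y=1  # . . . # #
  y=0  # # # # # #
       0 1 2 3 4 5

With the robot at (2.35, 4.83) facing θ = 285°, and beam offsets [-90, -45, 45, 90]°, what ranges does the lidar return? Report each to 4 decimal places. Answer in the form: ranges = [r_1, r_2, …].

ranges = [1.3976, 2.7000, 3.0600, 1.7082]

beam 1: φ=-90°, α=195°
  direction (-0.9659, -0.2588); cell (2,4); t to first gridline: x 0.3623, y 3.2069 (then +1.0353 / +3.8637)
    (1,4) via x @ 0.3623
    (0,4) via x @ 1.3976  # hit
  → r_1 = 1.3976
beam 2: φ=-45°, α=240°
  direction (-0.5000, -0.8660); cell (2,4); t to first gridline: x 0.7000, y 0.9584 (then +2.0000 / +1.1547)
    (1,4) via x @ 0.7000
    (1,3) via y @ 0.9584
    (1,2) via y @ 2.1131
    (0,2) via x @ 2.7000  # hit
  → r_2 = 2.7000
beam 3: φ=45°, α=330°
  direction (0.8660, -0.5000); cell (2,4); t to first gridline: x 0.7506, y 1.6600 (then +1.1547 / +2.0000)
    (3,4) via x @ 0.7506
    (3,3) via y @ 1.6600
    (4,3) via x @ 1.9053
    (5,3) via x @ 3.0600  # hit
  → r_3 = 3.0600
beam 4: φ=90°, α=15°
  direction (0.9659, 0.2588); cell (2,4); t to first gridline: x 0.6729, y 0.6568 (then +1.0353 / +3.8637)
    (2,5) via y @ 0.6568
    (3,5) via x @ 0.6729
    (4,5) via x @ 1.7082  # hit
  → r_4 = 1.7082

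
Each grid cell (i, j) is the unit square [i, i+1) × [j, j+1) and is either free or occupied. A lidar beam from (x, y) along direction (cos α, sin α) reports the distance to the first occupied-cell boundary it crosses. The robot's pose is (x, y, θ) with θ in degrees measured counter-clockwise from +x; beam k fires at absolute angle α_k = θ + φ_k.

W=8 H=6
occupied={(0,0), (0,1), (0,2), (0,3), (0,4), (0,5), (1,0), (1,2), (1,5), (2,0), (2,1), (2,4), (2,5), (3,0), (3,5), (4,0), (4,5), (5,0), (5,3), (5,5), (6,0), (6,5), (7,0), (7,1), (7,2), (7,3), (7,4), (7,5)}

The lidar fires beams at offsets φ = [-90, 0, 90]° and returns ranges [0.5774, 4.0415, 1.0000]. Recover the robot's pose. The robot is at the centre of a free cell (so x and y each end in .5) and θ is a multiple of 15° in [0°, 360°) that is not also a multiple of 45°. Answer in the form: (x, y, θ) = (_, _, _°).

Enumerate (i+0.5, j+0.5, θ) over the 20 free cells and 16 admissible headings. For each, cast all 3 beams and compare to the given ranges.
  (2.5, 3.5, 120°): beam 1 = 3.0000 ≠ 0.5774 ✗
  (4.5, 4.5, 150°): beam 2 = 1.0000 ≠ 4.0415 ✗
  (4.5, 3.5, 240°): beam 1 = 1.7321 ≠ 0.5774 ✗
  (5.5, 2.5, 105°): beam 1 = 1.5529 ≠ 0.5774 ✗
  …
  (3.5, 4.5, 300°): r_1=0.5774, r_2=4.0415, r_3=1.0000 — all match ✓
No second candidate reproduces the full scan.

(x, y, θ) = (3.5, 4.5, 300°)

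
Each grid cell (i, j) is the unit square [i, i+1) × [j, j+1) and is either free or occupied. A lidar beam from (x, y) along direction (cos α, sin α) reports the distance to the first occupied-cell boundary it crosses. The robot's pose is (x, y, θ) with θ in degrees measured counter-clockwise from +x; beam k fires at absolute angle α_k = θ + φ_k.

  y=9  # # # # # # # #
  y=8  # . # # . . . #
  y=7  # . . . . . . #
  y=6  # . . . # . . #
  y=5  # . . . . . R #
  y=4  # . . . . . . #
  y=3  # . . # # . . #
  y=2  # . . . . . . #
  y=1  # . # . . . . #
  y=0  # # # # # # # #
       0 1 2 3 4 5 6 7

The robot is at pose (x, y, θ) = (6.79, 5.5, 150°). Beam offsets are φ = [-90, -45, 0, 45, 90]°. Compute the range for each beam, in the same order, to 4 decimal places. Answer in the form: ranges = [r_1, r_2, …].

ranges = [0.4200, 3.6235, 2.0669, 5.9942, 5.1962]

beam 1: φ=-90°, α=60°
  d=(0.5000,0.8660)  start (6,5)  tX=0.4200 tY=0.5774  stride 1/|dx|=2.0000 1/|dy|=1.1547
    cross x-line → (7,5), t=0.4200 (wall)
  → r_1 = 0.4200
beam 2: φ=-45°, α=105°
  d=(-0.2588,0.9659)  start (6,5)  tX=3.0523 tY=0.5176  stride 1/|dx|=3.8637 1/|dy|=1.0353
    cross y-line → (6,6), t=0.5176
    cross y-line → (6,7), t=1.5529
    cross y-line → (6,8), t=2.5882
    cross x-line → (5,8), t=3.0523
    cross y-line → (5,9), t=3.6235 (wall)
  → r_2 = 3.6235
beam 3: φ=0°, α=150°
  d=(-0.8660,0.5000)  start (6,5)  tX=0.9122 tY=1.0000  stride 1/|dx|=1.1547 1/|dy|=2.0000
    cross x-line → (5,5), t=0.9122
    cross y-line → (5,6), t=1.0000
    cross x-line → (4,6), t=2.0669 (wall)
  → r_3 = 2.0669
beam 4: φ=45°, α=195°
  d=(-0.9659,-0.2588)  start (6,5)  tX=0.8179 tY=1.9319  stride 1/|dx|=1.0353 1/|dy|=3.8637
    cross x-line → (5,5), t=0.8179
    cross x-line → (4,5), t=1.8531
    cross y-line → (4,4), t=1.9319
    cross x-line → (3,4), t=2.8884
    cross x-line → (2,4), t=3.9237
    cross x-line → (1,4), t=4.9590
    cross y-line → (1,3), t=5.7956
    cross x-line → (0,3), t=5.9942 (wall)
  → r_4 = 5.9942
beam 5: φ=90°, α=240°
  d=(-0.5000,-0.8660)  start (6,5)  tX=1.5800 tY=0.5774  stride 1/|dx|=2.0000 1/|dy|=1.1547
    cross y-line → (6,4), t=0.5774
    cross x-line → (5,4), t=1.5800
    cross y-line → (5,3), t=1.7321
    cross y-line → (5,2), t=2.8868
    cross x-line → (4,2), t=3.5800
    cross y-line → (4,1), t=4.0415
    cross y-line → (4,0), t=5.1962 (wall)
  → r_5 = 5.1962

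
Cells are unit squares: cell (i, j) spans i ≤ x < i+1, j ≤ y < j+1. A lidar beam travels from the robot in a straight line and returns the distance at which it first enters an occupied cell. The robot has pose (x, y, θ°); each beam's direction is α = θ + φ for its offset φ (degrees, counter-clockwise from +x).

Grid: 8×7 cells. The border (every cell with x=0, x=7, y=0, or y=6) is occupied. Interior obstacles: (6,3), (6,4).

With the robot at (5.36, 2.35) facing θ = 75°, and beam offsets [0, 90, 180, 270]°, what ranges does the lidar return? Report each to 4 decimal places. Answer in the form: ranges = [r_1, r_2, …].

beam 1: φ=0°, α=75°
  d=(0.2588,0.9659)  start (5,2)  tX=2.4728 tY=0.6729  stride 1/|dx|=3.8637 1/|dy|=1.0353
    cross y-line → (5,3), t=0.6729
    cross y-line → (5,4), t=1.7082
    cross x-line → (6,4), t=2.4728 (wall)
  → r_1 = 2.4728
beam 2: φ=90°, α=165°
  d=(-0.9659,0.2588)  start (5,2)  tX=0.3727 tY=2.5114  stride 1/|dx|=1.0353 1/|dy|=3.8637
    cross x-line → (4,2), t=0.3727
    cross x-line → (3,2), t=1.4080
    cross x-line → (2,2), t=2.4433
    cross y-line → (2,3), t=2.5114
    cross x-line → (1,3), t=3.4785
    cross x-line → (0,3), t=4.5138 (wall)
  → r_2 = 4.5138
beam 3: φ=180°, α=255°
  d=(-0.2588,-0.9659)  start (5,2)  tX=1.3909 tY=0.3623  stride 1/|dx|=3.8637 1/|dy|=1.0353
    cross y-line → (5,1), t=0.3623
    cross x-line → (4,1), t=1.3909
    cross y-line → (4,0), t=1.3976 (wall)
  → r_3 = 1.3976
beam 4: φ=270°, α=345°
  d=(0.9659,-0.2588)  start (5,2)  tX=0.6626 tY=1.3523  stride 1/|dx|=1.0353 1/|dy|=3.8637
    cross x-line → (6,2), t=0.6626
    cross y-line → (6,1), t=1.3523
    cross x-line → (7,1), t=1.6979 (wall)
  → r_4 = 1.6979

ranges = [2.4728, 4.5138, 1.3976, 1.6979]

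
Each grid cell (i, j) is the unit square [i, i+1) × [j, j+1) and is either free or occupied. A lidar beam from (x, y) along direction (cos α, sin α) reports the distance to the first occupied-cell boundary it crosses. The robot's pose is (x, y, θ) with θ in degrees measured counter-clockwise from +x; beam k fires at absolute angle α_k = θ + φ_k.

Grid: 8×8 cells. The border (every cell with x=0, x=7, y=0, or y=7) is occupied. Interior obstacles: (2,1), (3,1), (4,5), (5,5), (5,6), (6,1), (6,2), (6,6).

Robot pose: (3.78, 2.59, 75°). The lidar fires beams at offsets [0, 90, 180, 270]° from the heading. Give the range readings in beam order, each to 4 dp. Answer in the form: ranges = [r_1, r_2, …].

ranges = [2.4950, 2.8781, 0.6108, 2.2983]

beam 1: φ=0°, α=75°
  d=(0.2588,0.9659)  start (3,2)  tX=0.8500 tY=0.4245  stride 1/|dx|=3.8637 1/|dy|=1.0353
    cross y-line → (3,3), t=0.4245
    cross x-line → (4,3), t=0.8500
    cross y-line → (4,4), t=1.4597
    cross y-line → (4,5), t=2.4950 (wall)
  → r_1 = 2.4950
beam 2: φ=90°, α=165°
  d=(-0.9659,0.2588)  start (3,2)  tX=0.8075 tY=1.5841  stride 1/|dx|=1.0353 1/|dy|=3.8637
    cross x-line → (2,2), t=0.8075
    cross y-line → (2,3), t=1.5841
    cross x-line → (1,3), t=1.8428
    cross x-line → (0,3), t=2.8781 (wall)
  → r_2 = 2.8781
beam 3: φ=180°, α=255°
  d=(-0.2588,-0.9659)  start (3,2)  tX=3.0137 tY=0.6108  stride 1/|dx|=3.8637 1/|dy|=1.0353
    cross y-line → (3,1), t=0.6108 (wall)
  → r_3 = 0.6108
beam 4: φ=270°, α=345°
  d=(0.9659,-0.2588)  start (3,2)  tX=0.2278 tY=2.2796  stride 1/|dx|=1.0353 1/|dy|=3.8637
    cross x-line → (4,2), t=0.2278
    cross x-line → (5,2), t=1.2630
    cross y-line → (5,1), t=2.2796
    cross x-line → (6,1), t=2.2983 (wall)
  → r_4 = 2.2983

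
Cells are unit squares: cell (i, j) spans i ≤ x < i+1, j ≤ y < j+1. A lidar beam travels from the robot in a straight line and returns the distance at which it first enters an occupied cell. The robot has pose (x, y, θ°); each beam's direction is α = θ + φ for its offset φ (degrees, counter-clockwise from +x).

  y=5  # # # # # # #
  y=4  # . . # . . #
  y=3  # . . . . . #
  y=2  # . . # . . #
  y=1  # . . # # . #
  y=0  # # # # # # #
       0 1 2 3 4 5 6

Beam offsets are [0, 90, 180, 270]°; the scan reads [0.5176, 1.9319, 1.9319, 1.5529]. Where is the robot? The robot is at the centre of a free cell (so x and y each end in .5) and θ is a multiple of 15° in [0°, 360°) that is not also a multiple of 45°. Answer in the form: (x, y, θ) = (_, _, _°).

(x, y, θ) = (1.5, 3.5, 165°)

Candidates: 16 free-cell centres × 16 headings = 256 poses. Raycast each; keep the one whose scan matches to 4 dp.
  (2.5, 2.5, 105°): beam 1 = 2.5882 ≠ 0.5176 ✗
  (1.5, 1.5, 255°): beam 2 = 1.5529 ≠ 1.9319 ✗
  (1.5, 1.5, 300°): beam 1 = 0.5774 ≠ 0.5176 ✗
  …
  (1.5, 3.5, 165°): r_1=0.5176, r_2=1.9319, r_3=1.9319, r_4=1.5529 — all match ✓
No second candidate reproduces the full scan.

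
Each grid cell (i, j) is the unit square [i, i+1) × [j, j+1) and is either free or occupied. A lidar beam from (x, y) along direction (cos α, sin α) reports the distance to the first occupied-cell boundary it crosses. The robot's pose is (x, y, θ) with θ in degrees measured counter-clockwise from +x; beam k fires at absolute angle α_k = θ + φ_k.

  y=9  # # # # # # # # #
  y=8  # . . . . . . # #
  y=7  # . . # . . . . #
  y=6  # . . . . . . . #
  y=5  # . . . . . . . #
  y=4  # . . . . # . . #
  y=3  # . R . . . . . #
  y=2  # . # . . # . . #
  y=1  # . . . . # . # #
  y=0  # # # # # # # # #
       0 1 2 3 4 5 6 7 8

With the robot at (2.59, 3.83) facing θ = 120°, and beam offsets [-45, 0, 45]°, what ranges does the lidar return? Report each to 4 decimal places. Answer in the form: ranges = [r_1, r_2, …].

beam 1: φ=-45°, α=75°
  d=(0.2588,0.9659)  start (2,3)  tX=1.5841 tY=0.1760  stride 1/|dx|=3.8637 1/|dy|=1.0353
    cross y-line → (2,4), t=0.1760
    cross y-line → (2,5), t=1.2113
    cross x-line → (3,5), t=1.5841
    cross y-line → (3,6), t=2.2465
    cross y-line → (3,7), t=3.2818 (wall)
  → r_1 = 3.2818
beam 2: φ=0°, α=120°
  d=(-0.5000,0.8660)  start (2,3)  tX=1.1800 tY=0.1963  stride 1/|dx|=2.0000 1/|dy|=1.1547
    cross y-line → (2,4), t=0.1963
    cross x-line → (1,4), t=1.1800
    cross y-line → (1,5), t=1.3510
    cross y-line → (1,6), t=2.5057
    cross x-line → (0,6), t=3.1800 (wall)
  → r_2 = 3.1800
beam 3: φ=45°, α=165°
  d=(-0.9659,0.2588)  start (2,3)  tX=0.6108 tY=0.6568  stride 1/|dx|=1.0353 1/|dy|=3.8637
    cross x-line → (1,3), t=0.6108
    cross y-line → (1,4), t=0.6568
    cross x-line → (0,4), t=1.6461 (wall)
  → r_3 = 1.6461

ranges = [3.2818, 3.1800, 1.6461]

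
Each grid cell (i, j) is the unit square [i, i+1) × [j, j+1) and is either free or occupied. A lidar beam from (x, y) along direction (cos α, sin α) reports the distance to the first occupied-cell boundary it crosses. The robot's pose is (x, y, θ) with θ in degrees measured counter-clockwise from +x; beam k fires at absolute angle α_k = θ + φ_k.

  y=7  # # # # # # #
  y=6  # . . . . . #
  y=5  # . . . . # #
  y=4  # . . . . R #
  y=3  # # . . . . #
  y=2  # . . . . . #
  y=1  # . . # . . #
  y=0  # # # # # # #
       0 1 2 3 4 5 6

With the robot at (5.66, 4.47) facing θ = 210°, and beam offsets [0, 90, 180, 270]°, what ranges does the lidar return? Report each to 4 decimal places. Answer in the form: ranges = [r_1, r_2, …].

ranges = [5.3809, 0.6800, 0.3926, 0.6120]

beam 1: φ=0°, α=210°
  dir = (cos 210°, sin 210°) = (-0.8660, -0.5000); from cell (5,4)
  next x-line at t=0.7621, next y-line at t=0.9400; Δt_x=1.1547, Δt_y=2.0000
    x: enter (4,4) at t=0.7621
    y: enter (4,3) at t=0.9400
    x: enter (3,3) at t=1.9168
    y: enter (3,2) at t=2.9400
    x: enter (2,2) at t=3.0715
    x: enter (1,2) at t=4.2262
    y: enter (1,1) at t=4.9400
    x: enter (0,1) at t=5.3809 ← occupied
  → r_1 = 5.3809
beam 2: φ=90°, α=300°
  dir = (cos 300°, sin 300°) = (0.5000, -0.8660); from cell (5,4)
  next x-line at t=0.6800, next y-line at t=0.5427; Δt_x=2.0000, Δt_y=1.1547
    y: enter (5,3) at t=0.5427
    x: enter (6,3) at t=0.6800 ← occupied
  → r_2 = 0.6800
beam 3: φ=180°, α=30°
  dir = (cos 30°, sin 30°) = (0.8660, 0.5000); from cell (5,4)
  next x-line at t=0.3926, next y-line at t=1.0600; Δt_x=1.1547, Δt_y=2.0000
    x: enter (6,4) at t=0.3926 ← occupied
  → r_3 = 0.3926
beam 4: φ=270°, α=120°
  dir = (cos 120°, sin 120°) = (-0.5000, 0.8660); from cell (5,4)
  next x-line at t=1.3200, next y-line at t=0.6120; Δt_x=2.0000, Δt_y=1.1547
    y: enter (5,5) at t=0.6120 ← occupied
  → r_4 = 0.6120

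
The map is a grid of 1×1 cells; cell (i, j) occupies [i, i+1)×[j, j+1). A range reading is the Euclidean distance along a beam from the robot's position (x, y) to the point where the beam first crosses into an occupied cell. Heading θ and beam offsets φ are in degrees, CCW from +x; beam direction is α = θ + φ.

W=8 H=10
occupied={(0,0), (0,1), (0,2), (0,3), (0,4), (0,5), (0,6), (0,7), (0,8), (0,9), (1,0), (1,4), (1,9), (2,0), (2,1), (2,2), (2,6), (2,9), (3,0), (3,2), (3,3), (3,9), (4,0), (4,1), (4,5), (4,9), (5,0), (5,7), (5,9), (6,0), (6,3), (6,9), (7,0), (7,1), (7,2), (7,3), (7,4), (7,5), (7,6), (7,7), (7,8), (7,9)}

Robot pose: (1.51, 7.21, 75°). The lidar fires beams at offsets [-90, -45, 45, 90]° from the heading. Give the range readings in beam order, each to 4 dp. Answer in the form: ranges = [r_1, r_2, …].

beam 1: φ=-90°, α=345°
  direction (0.9659, -0.2588); cell (1,7); t to first gridline: x 0.5073, y 0.8114 (then +1.0353 / +3.8637)
    (2,7) via x @ 0.5073
    (2,6) via y @ 0.8114  # hit
  → r_1 = 0.8114
beam 2: φ=-45°, α=30°
  direction (0.8660, 0.5000); cell (1,7); t to first gridline: x 0.5658, y 1.5800 (then +1.1547 / +2.0000)
    (2,7) via x @ 0.5658
    (2,8) via y @ 1.5800
    (3,8) via x @ 1.7205
    (4,8) via x @ 2.8752
    (4,9) via y @ 3.5800  # hit
  → r_2 = 3.5800
beam 3: φ=45°, α=120°
  direction (-0.5000, 0.8660); cell (1,7); t to first gridline: x 1.0200, y 0.9122 (then +2.0000 / +1.1547)
    (1,8) via y @ 0.9122
    (0,8) via x @ 1.0200  # hit
  → r_3 = 1.0200
beam 4: φ=90°, α=165°
  direction (-0.9659, 0.2588); cell (1,7); t to first gridline: x 0.5280, y 3.0523 (then +1.0353 / +3.8637)
    (0,7) via x @ 0.5280  # hit
  → r_4 = 0.5280

ranges = [0.8114, 3.5800, 1.0200, 0.5280]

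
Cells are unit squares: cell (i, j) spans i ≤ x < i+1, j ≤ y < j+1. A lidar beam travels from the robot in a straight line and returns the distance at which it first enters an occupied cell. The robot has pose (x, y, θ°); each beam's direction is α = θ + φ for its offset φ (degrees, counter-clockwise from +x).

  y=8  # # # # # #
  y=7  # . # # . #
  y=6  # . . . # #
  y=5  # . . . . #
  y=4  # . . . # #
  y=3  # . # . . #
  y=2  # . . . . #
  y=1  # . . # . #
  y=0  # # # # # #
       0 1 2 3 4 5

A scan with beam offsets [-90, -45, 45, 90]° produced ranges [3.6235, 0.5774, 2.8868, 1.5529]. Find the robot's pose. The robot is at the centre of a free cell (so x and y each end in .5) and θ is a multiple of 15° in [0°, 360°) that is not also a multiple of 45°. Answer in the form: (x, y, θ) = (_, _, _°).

(x, y, θ) = (3.5, 3.5, 195°)

Candidates: 22 free-cell centres × 16 headings = 352 poses. Raycast each; keep the one whose scan matches to 4 dp.
  (4.5, 2.5, 240°): beam 1 = 1.7321 ≠ 3.6235 ✗
  (1.5, 5.5, 30°): beam 1 = 1.7321 ≠ 3.6235 ✗
  (1.5, 5.5, 255°): beam 1 = 0.5176 ≠ 3.6235 ✗
  …
  (3.5, 3.5, 195°): r_1=3.6235, r_2=0.5774, r_3=2.8868, r_4=1.5529 — all match ✓
No second candidate reproduces the full scan.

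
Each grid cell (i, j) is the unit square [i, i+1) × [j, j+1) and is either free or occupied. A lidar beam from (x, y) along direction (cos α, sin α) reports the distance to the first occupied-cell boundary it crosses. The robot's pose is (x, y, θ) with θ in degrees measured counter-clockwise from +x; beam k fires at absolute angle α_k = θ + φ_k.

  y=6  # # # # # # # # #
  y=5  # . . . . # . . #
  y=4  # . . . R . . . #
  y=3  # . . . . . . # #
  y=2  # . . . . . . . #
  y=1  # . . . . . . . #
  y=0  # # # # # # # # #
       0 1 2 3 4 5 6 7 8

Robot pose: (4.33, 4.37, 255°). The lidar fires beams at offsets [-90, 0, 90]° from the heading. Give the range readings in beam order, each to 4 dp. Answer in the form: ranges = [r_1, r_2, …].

beam 1: φ=-90°, α=165°
  dir = (cos 165°, sin 165°) = (-0.9659, 0.2588); from cell (4,4)
  next x-line at t=0.3416, next y-line at t=2.4341; Δt_x=1.0353, Δt_y=3.8637
    x: enter (3,4) at t=0.3416
    x: enter (2,4) at t=1.3769
    x: enter (1,4) at t=2.4122
    y: enter (1,5) at t=2.4341
    x: enter (0,5) at t=3.4475 ← occupied
  → r_1 = 3.4475
beam 2: φ=0°, α=255°
  dir = (cos 255°, sin 255°) = (-0.2588, -0.9659); from cell (4,4)
  next x-line at t=1.2750, next y-line at t=0.3831; Δt_x=3.8637, Δt_y=1.0353
    y: enter (4,3) at t=0.3831
    x: enter (3,3) at t=1.2750
    y: enter (3,2) at t=1.4183
    y: enter (3,1) at t=2.4536
    y: enter (3,0) at t=3.4889 ← occupied
  → r_2 = 3.4889
beam 3: φ=90°, α=345°
  dir = (cos 345°, sin 345°) = (0.9659, -0.2588); from cell (4,4)
  next x-line at t=0.6936, next y-line at t=1.4296; Δt_x=1.0353, Δt_y=3.8637
    x: enter (5,4) at t=0.6936
    y: enter (5,3) at t=1.4296
    x: enter (6,3) at t=1.7289
    x: enter (7,3) at t=2.7642 ← occupied
  → r_3 = 2.7642

ranges = [3.4475, 3.4889, 2.7642]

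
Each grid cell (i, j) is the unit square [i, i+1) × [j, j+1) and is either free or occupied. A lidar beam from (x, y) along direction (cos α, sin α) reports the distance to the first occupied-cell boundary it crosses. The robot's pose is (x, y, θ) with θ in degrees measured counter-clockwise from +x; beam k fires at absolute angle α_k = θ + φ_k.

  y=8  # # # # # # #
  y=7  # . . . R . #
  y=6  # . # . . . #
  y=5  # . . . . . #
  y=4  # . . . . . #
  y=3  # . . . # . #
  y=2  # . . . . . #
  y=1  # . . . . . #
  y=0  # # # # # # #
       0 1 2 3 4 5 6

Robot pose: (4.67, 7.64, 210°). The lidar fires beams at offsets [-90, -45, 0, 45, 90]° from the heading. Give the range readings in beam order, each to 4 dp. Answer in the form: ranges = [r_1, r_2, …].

ranges = [0.4157, 1.3909, 1.9283, 6.8742, 2.6600]

beam 1: φ=-90°, α=120°
  dir = (cos 120°, sin 120°) = (-0.5000, 0.8660); from cell (4,7)
  next x-line at t=1.3400, next y-line at t=0.4157; Δt_x=2.0000, Δt_y=1.1547
    y: enter (4,8) at t=0.4157 ← occupied
  → r_1 = 0.4157
beam 2: φ=-45°, α=165°
  dir = (cos 165°, sin 165°) = (-0.9659, 0.2588); from cell (4,7)
  next x-line at t=0.6936, next y-line at t=1.3909; Δt_x=1.0353, Δt_y=3.8637
    x: enter (3,7) at t=0.6936
    y: enter (3,8) at t=1.3909 ← occupied
  → r_2 = 1.3909
beam 3: φ=0°, α=210°
  dir = (cos 210°, sin 210°) = (-0.8660, -0.5000); from cell (4,7)
  next x-line at t=0.7736, next y-line at t=1.2800; Δt_x=1.1547, Δt_y=2.0000
    x: enter (3,7) at t=0.7736
    y: enter (3,6) at t=1.2800
    x: enter (2,6) at t=1.9283 ← occupied
  → r_3 = 1.9283
beam 4: φ=45°, α=255°
  dir = (cos 255°, sin 255°) = (-0.2588, -0.9659); from cell (4,7)
  next x-line at t=2.5887, next y-line at t=0.6626; Δt_x=3.8637, Δt_y=1.0353
    y: enter (4,6) at t=0.6626
    y: enter (4,5) at t=1.6979
    x: enter (3,5) at t=2.5887
    y: enter (3,4) at t=2.7331
    y: enter (3,3) at t=3.7684
    y: enter (3,2) at t=4.8037
    y: enter (3,1) at t=5.8390
    x: enter (2,1) at t=6.4524
    y: enter (2,0) at t=6.8742 ← occupied
  → r_4 = 6.8742
beam 5: φ=90°, α=300°
  dir = (cos 300°, sin 300°) = (0.5000, -0.8660); from cell (4,7)
  next x-line at t=0.6600, next y-line at t=0.7390; Δt_x=2.0000, Δt_y=1.1547
    x: enter (5,7) at t=0.6600
    y: enter (5,6) at t=0.7390
    y: enter (5,5) at t=1.8937
    x: enter (6,5) at t=2.6600 ← occupied
  → r_5 = 2.6600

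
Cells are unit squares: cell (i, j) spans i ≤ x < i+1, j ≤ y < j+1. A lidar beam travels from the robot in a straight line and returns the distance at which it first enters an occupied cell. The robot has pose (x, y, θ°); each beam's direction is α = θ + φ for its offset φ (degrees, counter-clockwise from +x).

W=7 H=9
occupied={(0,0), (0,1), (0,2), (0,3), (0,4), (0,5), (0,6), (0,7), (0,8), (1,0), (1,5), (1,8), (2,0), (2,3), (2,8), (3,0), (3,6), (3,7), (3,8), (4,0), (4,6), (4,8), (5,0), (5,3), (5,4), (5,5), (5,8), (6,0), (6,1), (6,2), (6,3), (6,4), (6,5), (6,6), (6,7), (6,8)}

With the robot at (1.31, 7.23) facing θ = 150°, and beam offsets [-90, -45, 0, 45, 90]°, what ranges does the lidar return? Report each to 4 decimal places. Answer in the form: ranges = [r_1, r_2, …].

beam 1: φ=-90°, α=60°
  direction (0.5000, 0.8660); cell (1,7); t to first gridline: x 1.3800, y 0.8891 (then +2.0000 / +1.1547)
    (1,8) via y @ 0.8891  # hit
  → r_1 = 0.8891
beam 2: φ=-45°, α=105°
  direction (-0.2588, 0.9659); cell (1,7); t to first gridline: x 1.1977, y 0.7972 (then +3.8637 / +1.0353)
    (1,8) via y @ 0.7972  # hit
  → r_2 = 0.7972
beam 3: φ=0°, α=150°
  direction (-0.8660, 0.5000); cell (1,7); t to first gridline: x 0.3580, y 1.5400 (then +1.1547 / +2.0000)
    (0,7) via x @ 0.3580  # hit
  → r_3 = 0.3580
beam 4: φ=45°, α=195°
  direction (-0.9659, -0.2588); cell (1,7); t to first gridline: x 0.3209, y 0.8887 (then +1.0353 / +3.8637)
    (0,7) via x @ 0.3209  # hit
  → r_4 = 0.3209
beam 5: φ=90°, α=240°
  direction (-0.5000, -0.8660); cell (1,7); t to first gridline: x 0.6200, y 0.2656 (then +2.0000 / +1.1547)
    (1,6) via y @ 0.2656
    (0,6) via x @ 0.6200  # hit
  → r_5 = 0.6200

ranges = [0.8891, 0.7972, 0.3580, 0.3209, 0.6200]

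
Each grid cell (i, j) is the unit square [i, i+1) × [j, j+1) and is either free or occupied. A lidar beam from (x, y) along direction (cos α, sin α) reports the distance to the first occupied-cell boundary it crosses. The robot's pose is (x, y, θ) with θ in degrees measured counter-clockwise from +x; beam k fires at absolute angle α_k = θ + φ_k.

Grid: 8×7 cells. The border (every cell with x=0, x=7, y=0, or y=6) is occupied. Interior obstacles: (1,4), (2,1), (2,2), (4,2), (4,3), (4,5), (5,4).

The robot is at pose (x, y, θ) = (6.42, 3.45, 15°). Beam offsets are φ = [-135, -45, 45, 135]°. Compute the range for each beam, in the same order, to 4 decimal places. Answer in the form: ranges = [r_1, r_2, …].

ranges = [2.8290, 0.6697, 1.1600, 1.1000]

beam 1: φ=-135°, α=240°
  dir = (cos 240°, sin 240°) = (-0.5000, -0.8660); from cell (6,3)
  next x-line at t=0.8400, next y-line at t=0.5196; Δt_x=2.0000, Δt_y=1.1547
    y: enter (6,2) at t=0.5196
    x: enter (5,2) at t=0.8400
    y: enter (5,1) at t=1.6743
    y: enter (5,0) at t=2.8290 ← occupied
  → r_1 = 2.8290
beam 2: φ=-45°, α=330°
  dir = (cos 330°, sin 330°) = (0.8660, -0.5000); from cell (6,3)
  next x-line at t=0.6697, next y-line at t=0.9000; Δt_x=1.1547, Δt_y=2.0000
    x: enter (7,3) at t=0.6697 ← occupied
  → r_2 = 0.6697
beam 3: φ=45°, α=60°
  dir = (cos 60°, sin 60°) = (0.5000, 0.8660); from cell (6,3)
  next x-line at t=1.1600, next y-line at t=0.6351; Δt_x=2.0000, Δt_y=1.1547
    y: enter (6,4) at t=0.6351
    x: enter (7,4) at t=1.1600 ← occupied
  → r_3 = 1.1600
beam 4: φ=135°, α=150°
  dir = (cos 150°, sin 150°) = (-0.8660, 0.5000); from cell (6,3)
  next x-line at t=0.4850, next y-line at t=1.1000; Δt_x=1.1547, Δt_y=2.0000
    x: enter (5,3) at t=0.4850
    y: enter (5,4) at t=1.1000 ← occupied
  → r_4 = 1.1000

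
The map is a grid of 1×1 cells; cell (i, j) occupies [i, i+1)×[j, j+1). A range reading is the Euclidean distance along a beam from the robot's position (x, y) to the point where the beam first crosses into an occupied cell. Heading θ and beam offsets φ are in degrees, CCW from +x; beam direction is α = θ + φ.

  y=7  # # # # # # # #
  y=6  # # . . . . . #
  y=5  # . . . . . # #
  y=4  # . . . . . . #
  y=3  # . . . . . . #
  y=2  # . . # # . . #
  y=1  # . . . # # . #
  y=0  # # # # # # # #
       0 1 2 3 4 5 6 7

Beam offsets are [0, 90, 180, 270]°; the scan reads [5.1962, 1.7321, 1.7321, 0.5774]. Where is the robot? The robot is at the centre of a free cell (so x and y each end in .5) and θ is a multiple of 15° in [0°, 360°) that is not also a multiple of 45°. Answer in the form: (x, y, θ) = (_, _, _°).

(x, y, θ) = (2.5, 2.5, 60°)

Enumerate (i+0.5, j+0.5, θ) over the 30 free cells and 16 admissible headings. For each, cast all 4 beams and compare to the given ranges.
  (5.5, 2.5, 330°): beam 1 = 1.7321 ≠ 5.1962 ✗
  (4.5, 3.5, 60°): beam 1 = 4.0415 ≠ 5.1962 ✗
  (6.5, 6.5, 345°): beam 1 = 0.5176 ≠ 5.1962 ✗
  (5.5, 3.5, 285°): beam 1 = 1.5529 ≠ 5.1962 ✗
  …
  (2.5, 2.5, 60°): r_1=5.1962, r_2=1.7321, r_3=1.7321, r_4=0.5774 — all match ✓
No second candidate reproduces the full scan.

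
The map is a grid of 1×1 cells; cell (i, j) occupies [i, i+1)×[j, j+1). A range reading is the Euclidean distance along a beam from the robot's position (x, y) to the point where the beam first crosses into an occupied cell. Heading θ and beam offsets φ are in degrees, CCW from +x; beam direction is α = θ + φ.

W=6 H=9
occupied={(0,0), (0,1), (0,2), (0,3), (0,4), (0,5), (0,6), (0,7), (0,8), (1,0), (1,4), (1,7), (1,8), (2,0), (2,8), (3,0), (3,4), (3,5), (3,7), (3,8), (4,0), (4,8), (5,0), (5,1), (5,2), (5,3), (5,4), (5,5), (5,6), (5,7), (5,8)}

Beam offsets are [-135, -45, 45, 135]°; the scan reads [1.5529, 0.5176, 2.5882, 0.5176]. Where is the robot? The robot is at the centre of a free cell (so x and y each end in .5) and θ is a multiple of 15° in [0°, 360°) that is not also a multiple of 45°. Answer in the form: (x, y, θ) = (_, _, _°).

Candidates: 23 free-cell centres × 16 headings = 368 poses. Raycast each; keep the one whose scan matches to 4 dp.
  (4.5, 3.5, 120°): beam 1 = 0.5176 ≠ 1.5529 ✗
  (3.5, 1.5, 255°): beam 1 = 3.0000 ≠ 1.5529 ✗
  (4.5, 7.5, 240°): beam 1 = 0.5176 ≠ 1.5529 ✗
  (4.5, 5.5, 15°): beam 1 = 1.0000 ≠ 1.5529 ✗
  (2.5, 7.5, 60°): beam 1 = 1.9319 ≠ 1.5529 ✗
  …
  (3.5, 6.5, 150°): r_1=1.5529, r_2=0.5176, r_3=2.5882, r_4=0.5176 — all match ✓
Unique over the lattice → pose = (3.5, 6.5, 150°).

(x, y, θ) = (3.5, 6.5, 150°)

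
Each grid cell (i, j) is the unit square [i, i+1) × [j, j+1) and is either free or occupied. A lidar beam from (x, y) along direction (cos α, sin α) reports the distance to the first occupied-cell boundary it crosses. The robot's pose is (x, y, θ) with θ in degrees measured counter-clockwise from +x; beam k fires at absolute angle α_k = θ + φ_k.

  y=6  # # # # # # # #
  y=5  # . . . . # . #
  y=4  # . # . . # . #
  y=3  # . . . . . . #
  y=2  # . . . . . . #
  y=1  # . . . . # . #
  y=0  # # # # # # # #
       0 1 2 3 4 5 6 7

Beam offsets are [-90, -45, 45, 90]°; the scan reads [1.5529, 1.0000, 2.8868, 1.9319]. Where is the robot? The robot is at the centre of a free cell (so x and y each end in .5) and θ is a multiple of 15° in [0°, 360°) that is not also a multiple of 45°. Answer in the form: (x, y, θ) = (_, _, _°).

(x, y, θ) = (4.5, 2.5, 345°)

The pose lattice has 26·16 = 416 candidates. Test each by forward raycasting.
  (3.5, 4.5, 165°): beam 2 = 1.7321 ≠ 1.0000 ✗
  (1.5, 4.5, 120°): beam 1 = 0.5774 ≠ 1.5529 ✗
  (3.5, 2.5, 210°): beam 1 = 1.7321 ≠ 1.5529 ✗
  …
  (4.5, 2.5, 345°): r_1=1.5529, r_2=1.0000, r_3=2.8868, r_4=1.9319 — all match ✓
No second candidate reproduces the full scan.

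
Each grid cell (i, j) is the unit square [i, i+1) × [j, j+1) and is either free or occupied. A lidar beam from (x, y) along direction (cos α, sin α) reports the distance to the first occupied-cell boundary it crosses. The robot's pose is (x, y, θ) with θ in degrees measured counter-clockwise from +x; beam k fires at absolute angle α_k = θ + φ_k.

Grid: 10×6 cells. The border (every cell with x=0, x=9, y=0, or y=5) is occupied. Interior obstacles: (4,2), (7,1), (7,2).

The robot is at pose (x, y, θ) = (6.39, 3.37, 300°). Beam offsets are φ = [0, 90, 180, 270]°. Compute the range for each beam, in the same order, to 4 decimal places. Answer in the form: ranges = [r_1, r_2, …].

beam 1: φ=0°, α=300°
  direction (0.5000, -0.8660); cell (6,3); t to first gridline: x 1.2200, y 0.4272 (then +2.0000 / +1.1547)
    (6,2) via y @ 0.4272
    (7,2) via x @ 1.2200  # hit
  → r_1 = 1.2200
beam 2: φ=90°, α=30°
  direction (0.8660, 0.5000); cell (6,3); t to first gridline: x 0.7044, y 1.2600 (then +1.1547 / +2.0000)
    (7,3) via x @ 0.7044
    (7,4) via y @ 1.2600
    (8,4) via x @ 1.8591
    (9,4) via x @ 3.0138  # hit
  → r_2 = 3.0138
beam 3: φ=180°, α=120°
  direction (-0.5000, 0.8660); cell (6,3); t to first gridline: x 0.7800, y 0.7275 (then +2.0000 / +1.1547)
    (6,4) via y @ 0.7275
    (5,4) via x @ 0.7800
    (5,5) via y @ 1.8822  # hit
  → r_3 = 1.8822
beam 4: φ=270°, α=210°
  direction (-0.8660, -0.5000); cell (6,3); t to first gridline: x 0.4503, y 0.7400 (then +1.1547 / +2.0000)
    (5,3) via x @ 0.4503
    (5,2) via y @ 0.7400
    (4,2) via x @ 1.6050  # hit
  → r_4 = 1.6050

ranges = [1.2200, 3.0138, 1.8822, 1.6050]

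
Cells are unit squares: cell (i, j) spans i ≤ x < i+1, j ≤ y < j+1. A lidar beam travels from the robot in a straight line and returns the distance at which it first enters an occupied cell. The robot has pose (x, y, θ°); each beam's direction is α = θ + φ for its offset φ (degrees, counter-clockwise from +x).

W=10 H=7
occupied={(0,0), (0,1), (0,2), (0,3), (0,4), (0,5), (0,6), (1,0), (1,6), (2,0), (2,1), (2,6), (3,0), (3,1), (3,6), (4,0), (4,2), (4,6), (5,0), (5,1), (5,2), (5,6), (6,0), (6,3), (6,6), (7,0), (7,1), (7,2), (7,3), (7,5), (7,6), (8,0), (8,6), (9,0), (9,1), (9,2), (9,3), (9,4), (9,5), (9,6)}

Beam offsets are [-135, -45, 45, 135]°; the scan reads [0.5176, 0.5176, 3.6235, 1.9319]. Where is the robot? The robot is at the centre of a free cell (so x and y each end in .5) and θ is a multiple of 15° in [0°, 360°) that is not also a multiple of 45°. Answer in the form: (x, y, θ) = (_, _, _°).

The pose lattice has 30·16 = 480 candidates. Test each by forward raycasting.
  (3.5, 3.5, 210°): beam 1 = 2.5882 ≠ 0.5176 ✗
  (8.5, 2.5, 30°): beam 1 = 1.5529 ≠ 0.5176 ✗
  (6.5, 2.5, 345°): beam 1 = 0.5774 ≠ 0.5176 ✗
  (2.5, 4.5, 105°): beam 1 = 3.0000 ≠ 0.5176 ✗
  …
  (1.5, 5.5, 240°): r_1=0.5176, r_2=0.5176, r_3=3.6235, r_4=1.9319 — all match ✓
Unique over the lattice → pose = (1.5, 5.5, 240°).

(x, y, θ) = (1.5, 5.5, 240°)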